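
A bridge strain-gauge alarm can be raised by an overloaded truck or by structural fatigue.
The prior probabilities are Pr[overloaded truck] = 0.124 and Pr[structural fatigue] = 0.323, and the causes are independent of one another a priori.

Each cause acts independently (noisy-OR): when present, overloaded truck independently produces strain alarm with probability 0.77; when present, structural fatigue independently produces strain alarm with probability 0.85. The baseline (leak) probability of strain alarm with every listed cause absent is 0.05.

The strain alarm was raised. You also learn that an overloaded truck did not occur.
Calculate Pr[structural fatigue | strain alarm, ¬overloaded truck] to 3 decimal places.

Under noisy-OR, P(strain alarm | causes) = 1 − (1−0.05)·∏(1−qᵢ) over the active causes.
Enumerate both values of structural fatigue and weight by the priors:
  P(strain alarm | ¬overloaded truck) = 0.05*0.677 + 0.8575*0.323
        = 0.033850 + 0.276973 = 0.310823
Configurations with structural fatigue contribute 0.276973, so
  P(structural fatigue | strain alarm, ¬overloaded truck) = 0.276973 / 0.310823 ≈ 0.891

Pr[structural fatigue | strain alarm, ¬overloaded truck] ≈ 0.891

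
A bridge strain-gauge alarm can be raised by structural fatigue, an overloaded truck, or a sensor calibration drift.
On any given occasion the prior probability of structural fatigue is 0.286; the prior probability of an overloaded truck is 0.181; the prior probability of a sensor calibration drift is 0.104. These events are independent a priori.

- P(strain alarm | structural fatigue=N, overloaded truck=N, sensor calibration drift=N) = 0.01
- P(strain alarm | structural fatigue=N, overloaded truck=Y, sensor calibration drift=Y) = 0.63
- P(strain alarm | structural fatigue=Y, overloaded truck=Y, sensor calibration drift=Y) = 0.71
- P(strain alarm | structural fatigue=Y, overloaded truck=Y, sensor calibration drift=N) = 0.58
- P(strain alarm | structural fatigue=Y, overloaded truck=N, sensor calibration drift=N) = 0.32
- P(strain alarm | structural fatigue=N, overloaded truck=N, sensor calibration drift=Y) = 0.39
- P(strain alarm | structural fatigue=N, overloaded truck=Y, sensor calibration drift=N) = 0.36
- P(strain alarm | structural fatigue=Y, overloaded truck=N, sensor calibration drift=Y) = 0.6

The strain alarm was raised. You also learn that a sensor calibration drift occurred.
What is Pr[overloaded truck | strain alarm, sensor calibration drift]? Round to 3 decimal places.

Pr[overloaded truck | strain alarm, sensor calibration drift] ≈ 0.243

For the numerator, keep only overloaded truck=true terms: 0.081417 + 0.036754 = 0.118171
Normalizer over all consistent configurations: 0.39*0.714*0.819 + 0.63*0.714*0.181 + 0.6*0.286*0.819 + 0.71*0.286*0.181 = 0.486770
Posterior = 0.118171 / 0.486770 ≈ 0.243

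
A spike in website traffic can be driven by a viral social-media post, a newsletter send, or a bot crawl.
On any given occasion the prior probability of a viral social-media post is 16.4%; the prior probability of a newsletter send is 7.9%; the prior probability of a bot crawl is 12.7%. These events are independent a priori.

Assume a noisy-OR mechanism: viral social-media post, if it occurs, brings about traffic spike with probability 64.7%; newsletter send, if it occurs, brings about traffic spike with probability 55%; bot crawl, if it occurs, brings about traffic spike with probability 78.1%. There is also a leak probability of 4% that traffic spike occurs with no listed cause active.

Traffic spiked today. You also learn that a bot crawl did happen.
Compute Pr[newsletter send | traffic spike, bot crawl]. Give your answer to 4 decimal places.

Under noisy-OR, P(traffic spike | causes) = 1 − (1−0.04)·∏(1−qᵢ) over the active causes.
P(traffic spike | bot crawl) = 0.78976×0.836×0.921 + 0.905392×0.836×0.079 + 0.925785×0.164×0.921 + 0.966603×0.164×0.079 = 0.608080 + 0.059796 + 0.139834 + 0.012523 = 0.820233
The newsletter send-present share is 0.059796 + 0.012523 = 0.072319.
Hence the posterior is 0.072319/0.820233 ≈ 0.0882.

Pr[newsletter send | traffic spike, bot crawl] ≈ 0.0882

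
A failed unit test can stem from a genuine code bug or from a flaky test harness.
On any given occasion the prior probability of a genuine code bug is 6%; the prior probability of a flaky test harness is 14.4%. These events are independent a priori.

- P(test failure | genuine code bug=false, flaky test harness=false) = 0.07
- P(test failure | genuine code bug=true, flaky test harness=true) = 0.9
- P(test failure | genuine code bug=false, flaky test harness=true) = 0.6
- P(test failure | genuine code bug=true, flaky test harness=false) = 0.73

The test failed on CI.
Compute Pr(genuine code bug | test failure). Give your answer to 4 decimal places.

Pr(genuine code bug | test failure) ≈ 0.2476

P(test failure) = 0.07*0.94*0.856 + 0.6*0.94*0.144 + 0.73*0.06*0.856 + 0.9*0.06*0.144 = 0.056325 + 0.081216 + 0.037493 + 0.007776 = 0.182810
The genuine code bug-present share is 0.037493 + 0.007776 = 0.045269.
Hence the posterior is 0.045269/0.182810 ≈ 0.2476.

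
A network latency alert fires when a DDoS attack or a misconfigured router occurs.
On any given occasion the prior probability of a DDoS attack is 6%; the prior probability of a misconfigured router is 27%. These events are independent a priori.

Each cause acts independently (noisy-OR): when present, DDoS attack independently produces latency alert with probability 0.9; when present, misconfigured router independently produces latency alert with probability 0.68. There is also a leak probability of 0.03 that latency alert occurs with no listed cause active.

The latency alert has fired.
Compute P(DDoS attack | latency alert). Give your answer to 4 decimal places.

Under noisy-OR, P(latency alert | causes) = 1 − (1−0.03)·∏(1−qᵢ) over the active causes.
P(latency alert) = 0.03×0.94×0.73 + 0.6896×0.94×0.27 + 0.903×0.06×0.73 + 0.96896×0.06×0.27 = 0.020586 + 0.175020 + 0.039551 + 0.015697 = 0.250854
The DDoS attack-present share is 0.039551 + 0.015697 = 0.055248.
P(DDoS attack | latency alert) = 0.055248 / 0.250854 ≈ 0.2202

P(DDoS attack | latency alert) ≈ 0.2202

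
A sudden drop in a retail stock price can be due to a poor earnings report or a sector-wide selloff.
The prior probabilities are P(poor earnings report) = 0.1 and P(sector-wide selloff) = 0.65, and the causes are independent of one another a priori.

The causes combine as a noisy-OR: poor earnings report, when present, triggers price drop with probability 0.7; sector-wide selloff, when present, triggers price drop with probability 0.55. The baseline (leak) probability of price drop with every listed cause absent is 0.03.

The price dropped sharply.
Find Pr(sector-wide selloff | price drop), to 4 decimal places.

Pr(sector-wide selloff | price drop) ≈ 0.9185

Under noisy-OR, P(price drop | causes) = 1 − (1−0.03)·∏(1−qᵢ) over the active causes.
P(price drop) = 0.03·0.9·0.35 + 0.5635·0.9·0.65 + 0.709·0.1·0.35 + 0.86905·0.1·0.65 = 0.009450 + 0.329647 + 0.024815 + 0.056488 = 0.420400
The sector-wide selloff-present share is 0.329647 + 0.056488 = 0.386135.
P(sector-wide selloff | price drop) = 0.386135 / 0.420400 ≈ 0.9185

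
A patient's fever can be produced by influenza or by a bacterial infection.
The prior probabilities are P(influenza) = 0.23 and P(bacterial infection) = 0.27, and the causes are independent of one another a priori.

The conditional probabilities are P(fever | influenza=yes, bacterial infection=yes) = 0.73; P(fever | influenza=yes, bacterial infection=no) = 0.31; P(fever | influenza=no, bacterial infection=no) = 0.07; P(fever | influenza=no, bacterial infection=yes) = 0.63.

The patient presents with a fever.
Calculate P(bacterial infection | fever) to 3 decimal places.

Numerator (weight on configurations with bacterial infection): 0.130977 + 0.045333 = 0.176310
The normalizing constant is 0.07*0.77*0.73 + 0.63*0.77*0.27 + 0.31*0.23*0.73 + 0.73*0.23*0.27 = 0.267706
Posterior = 0.176310 / 0.267706 ≈ 0.659

P(bacterial infection | fever) ≈ 0.659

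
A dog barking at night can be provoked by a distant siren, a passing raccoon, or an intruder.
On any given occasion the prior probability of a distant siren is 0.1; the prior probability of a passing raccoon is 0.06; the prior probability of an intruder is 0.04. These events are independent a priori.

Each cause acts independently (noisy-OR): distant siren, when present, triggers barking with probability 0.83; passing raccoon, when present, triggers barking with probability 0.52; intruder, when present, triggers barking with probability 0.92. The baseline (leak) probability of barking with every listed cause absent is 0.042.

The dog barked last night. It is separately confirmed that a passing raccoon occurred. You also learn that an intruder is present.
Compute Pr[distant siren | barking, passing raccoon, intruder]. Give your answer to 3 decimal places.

Pr[distant siren | barking, passing raccoon, intruder] ≈ 0.103

Under noisy-OR, P(barking | causes) = 1 − (1−0.042)·∏(1−qᵢ) over the active causes.
Numerator (weight on configurations with distant siren): 0.993746·0.1 = 0.099375
The normalizing constant is 0.963213·0.9 + 0.993746·0.1 = 0.966267
Posterior = 0.099375 / 0.966267 ≈ 0.103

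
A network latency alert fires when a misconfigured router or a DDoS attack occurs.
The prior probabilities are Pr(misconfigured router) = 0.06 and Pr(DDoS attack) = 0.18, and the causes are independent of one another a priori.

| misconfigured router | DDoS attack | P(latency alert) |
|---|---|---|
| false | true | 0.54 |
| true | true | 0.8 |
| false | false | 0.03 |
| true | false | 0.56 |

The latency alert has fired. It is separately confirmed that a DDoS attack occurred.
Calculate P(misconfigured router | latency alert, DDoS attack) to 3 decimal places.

P(misconfigured router | latency alert, DDoS attack) ≈ 0.086

For the numerator, keep only misconfigured router=true terms: 0.8*0.06 = 0.048000
Normalizer over all consistent configurations: 0.54*0.94 + 0.8*0.06 = 0.555600
P(misconfigured router | latency alert, DDoS attack) = 0.048000/0.555600 ≈ 0.086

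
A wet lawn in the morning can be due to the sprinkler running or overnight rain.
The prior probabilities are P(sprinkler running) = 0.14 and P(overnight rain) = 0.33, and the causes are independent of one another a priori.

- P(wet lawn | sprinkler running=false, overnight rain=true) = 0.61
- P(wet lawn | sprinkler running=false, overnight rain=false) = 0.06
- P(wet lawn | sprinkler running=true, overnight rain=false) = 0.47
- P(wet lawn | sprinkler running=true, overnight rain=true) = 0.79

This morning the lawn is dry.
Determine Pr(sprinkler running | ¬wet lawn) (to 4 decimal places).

Pr(sprinkler running | ¬wet lawn) ≈ 0.0835

For the numerator, keep only sprinkler running=true terms: 0.049714 + 0.009702 = 0.059416
Denominator P(¬wet lawn): 0.94·0.86·0.67 + 0.39·0.86·0.33 + 0.53·0.14·0.67 + 0.21·0.14·0.33 = 0.711726
P(sprinkler running | ¬wet lawn) = 0.059416/0.711726 ≈ 0.0835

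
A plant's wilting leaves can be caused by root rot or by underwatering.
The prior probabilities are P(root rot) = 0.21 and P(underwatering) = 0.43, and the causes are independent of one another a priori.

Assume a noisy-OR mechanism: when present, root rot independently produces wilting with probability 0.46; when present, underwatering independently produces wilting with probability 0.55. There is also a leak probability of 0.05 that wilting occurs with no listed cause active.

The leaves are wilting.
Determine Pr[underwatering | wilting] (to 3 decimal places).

Pr[underwatering | wilting] ≈ 0.766

Under noisy-OR, P(wilting | causes) = 1 − (1−0.05)·∏(1−qᵢ) over the active causes.
Weight on underwatering=true, given the evidence: 0.194478 + 0.069454 = 0.263932
Denominator P(wilting): 0.05·0.79·0.57 + 0.5725·0.79·0.43 + 0.487·0.21·0.57 + 0.76915·0.21·0.43 = 0.344741
Posterior = 0.263932 / 0.344741 ≈ 0.766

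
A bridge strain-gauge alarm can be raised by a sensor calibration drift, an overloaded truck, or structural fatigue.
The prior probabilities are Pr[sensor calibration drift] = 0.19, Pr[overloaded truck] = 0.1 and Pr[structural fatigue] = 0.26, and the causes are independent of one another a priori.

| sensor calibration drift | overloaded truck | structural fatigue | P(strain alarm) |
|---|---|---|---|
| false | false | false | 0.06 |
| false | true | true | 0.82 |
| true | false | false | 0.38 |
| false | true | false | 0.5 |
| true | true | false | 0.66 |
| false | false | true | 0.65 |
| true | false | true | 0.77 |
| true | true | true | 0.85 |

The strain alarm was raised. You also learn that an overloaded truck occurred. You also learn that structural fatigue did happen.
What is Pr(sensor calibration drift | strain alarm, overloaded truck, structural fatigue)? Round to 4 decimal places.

P(strain alarm | overloaded truck, structural fatigue) = 0.82·0.81 + 0.85·0.19 = 0.664200 + 0.161500 = 0.825700
Of this, 0.161500 comes from 0.85·0.19 (the sensor calibration drift=true cases).
So P(sensor calibration drift | strain alarm, overloaded truck, structural fatigue) = 0.161500/0.825700 ≈ 0.1956.

Pr(sensor calibration drift | strain alarm, overloaded truck, structural fatigue) ≈ 0.1956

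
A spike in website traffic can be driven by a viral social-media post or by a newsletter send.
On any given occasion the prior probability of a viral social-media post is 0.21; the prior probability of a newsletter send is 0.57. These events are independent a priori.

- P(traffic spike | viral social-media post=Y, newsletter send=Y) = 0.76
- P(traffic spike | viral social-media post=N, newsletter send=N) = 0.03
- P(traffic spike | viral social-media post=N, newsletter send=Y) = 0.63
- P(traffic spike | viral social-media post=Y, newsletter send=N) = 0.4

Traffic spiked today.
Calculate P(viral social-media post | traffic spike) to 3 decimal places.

P(traffic spike) = 0.03*0.79*0.43 + 0.63*0.79*0.57 + 0.4*0.21*0.43 + 0.76*0.21*0.57 = 0.010191 + 0.283689 + 0.036120 + 0.090972 = 0.420972
Restricting to configurations with viral social-media post present: 0.036120 + 0.090972 = 0.127092.
So P(viral social-media post | traffic spike) = 0.127092/0.420972 ≈ 0.302.

P(viral social-media post | traffic spike) ≈ 0.302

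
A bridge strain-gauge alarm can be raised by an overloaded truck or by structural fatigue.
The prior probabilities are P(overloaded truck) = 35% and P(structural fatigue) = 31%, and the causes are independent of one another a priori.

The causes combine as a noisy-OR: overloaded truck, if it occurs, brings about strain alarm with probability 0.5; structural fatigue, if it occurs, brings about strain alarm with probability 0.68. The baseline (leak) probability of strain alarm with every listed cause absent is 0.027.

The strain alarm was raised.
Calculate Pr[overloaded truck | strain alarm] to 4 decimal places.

Pr[overloaded truck | strain alarm] ≈ 0.5883

Under noisy-OR, P(strain alarm | causes) = 1 − (1−0.027)·∏(1−qᵢ) over the active causes.
Weight on overloaded truck=true, given the evidence: 0.124010 + 0.091609 = 0.215619
The normalizing constant is 0.027×0.65×0.69 + 0.68864×0.65×0.31 + 0.5135×0.35×0.69 + 0.84432×0.35×0.31 = 0.366489
P(overloaded truck | strain alarm) = 0.215619/0.366489 ≈ 0.5883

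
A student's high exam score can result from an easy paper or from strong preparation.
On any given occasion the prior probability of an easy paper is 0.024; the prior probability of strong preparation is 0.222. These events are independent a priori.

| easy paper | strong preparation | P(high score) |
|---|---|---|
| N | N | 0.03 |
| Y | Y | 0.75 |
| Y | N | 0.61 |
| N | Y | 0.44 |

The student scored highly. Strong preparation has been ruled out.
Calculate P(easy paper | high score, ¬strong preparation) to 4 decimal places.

Numerator (weight on configurations with easy paper): 0.61*0.024 = 0.014640
The normalizing constant is 0.03*0.976 + 0.61*0.024 = 0.043920
P(easy paper | high score, ¬strong preparation) = 0.014640/0.043920 ≈ 0.3333

P(easy paper | high score, ¬strong preparation) ≈ 0.3333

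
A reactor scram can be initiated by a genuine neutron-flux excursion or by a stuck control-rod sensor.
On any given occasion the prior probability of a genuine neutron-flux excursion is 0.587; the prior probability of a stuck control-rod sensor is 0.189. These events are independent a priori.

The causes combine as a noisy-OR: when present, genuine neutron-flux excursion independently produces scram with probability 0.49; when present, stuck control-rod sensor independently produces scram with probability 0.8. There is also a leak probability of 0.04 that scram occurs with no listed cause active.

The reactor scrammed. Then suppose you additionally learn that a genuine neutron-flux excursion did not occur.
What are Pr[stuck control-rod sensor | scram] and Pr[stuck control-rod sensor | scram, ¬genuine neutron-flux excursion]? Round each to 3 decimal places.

Under noisy-OR, P(scram | causes) = 1 − (1−0.04)·∏(1−qᵢ) over the active causes.
For the numerator, keep only stuck control-rod sensor=true terms: 0.063070 + 0.100079 = 0.163149
Denominator P(scram): 0.04×0.413×0.811 + 0.808×0.413×0.189 + 0.5104×0.587×0.811 + 0.90208×0.587×0.189 = 0.419526
P(stuck control-rod sensor | scram) = 0.163149/0.419526 ≈ 0.389

Now also conditioning on genuine neutron-flux excursion≠true:
Enumerate both values of stuck control-rod sensor and weight by the priors:
  P(scram | ¬genuine neutron-flux excursion) = 0.04*0.811 + 0.808*0.189
        = 0.032440 + 0.152712 = 0.185152
Keeping only the stuck control-rod sensor-present terms gives 0.152712, so
  P(stuck control-rod sensor | scram, ¬genuine neutron-flux excursion) = 0.152712 / 0.185152 ≈ 0.825

Pr[stuck control-rod sensor | scram] ≈ 0.389; Pr[stuck control-rod sensor | scram, ¬genuine neutron-flux excursion] ≈ 0.825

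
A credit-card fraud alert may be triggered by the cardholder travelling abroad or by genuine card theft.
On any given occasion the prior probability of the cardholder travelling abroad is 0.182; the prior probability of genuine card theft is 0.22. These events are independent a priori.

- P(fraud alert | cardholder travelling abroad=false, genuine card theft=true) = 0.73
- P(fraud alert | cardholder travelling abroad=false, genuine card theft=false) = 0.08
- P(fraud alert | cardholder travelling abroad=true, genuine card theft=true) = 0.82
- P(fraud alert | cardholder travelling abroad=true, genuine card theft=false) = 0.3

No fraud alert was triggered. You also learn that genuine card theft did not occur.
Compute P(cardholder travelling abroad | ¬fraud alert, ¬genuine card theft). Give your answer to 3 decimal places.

Numerator (weight on configurations with cardholder travelling abroad): 0.7×0.182 = 0.127400
The normalizing constant is 0.92×0.818 + 0.7×0.182 = 0.879960
P(cardholder travelling abroad | ¬fraud alert, ¬genuine card theft) = 0.127400/0.879960 ≈ 0.145

P(cardholder travelling abroad | ¬fraud alert, ¬genuine card theft) ≈ 0.145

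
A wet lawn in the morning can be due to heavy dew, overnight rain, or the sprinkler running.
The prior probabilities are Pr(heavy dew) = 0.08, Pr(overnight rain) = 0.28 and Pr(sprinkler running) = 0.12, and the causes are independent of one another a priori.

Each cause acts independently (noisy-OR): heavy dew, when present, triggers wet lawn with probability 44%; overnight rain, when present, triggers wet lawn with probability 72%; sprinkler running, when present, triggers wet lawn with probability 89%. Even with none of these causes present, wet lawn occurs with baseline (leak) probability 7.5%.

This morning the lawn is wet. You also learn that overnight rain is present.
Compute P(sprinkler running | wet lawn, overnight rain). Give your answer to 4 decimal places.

Under noisy-OR, P(wet lawn | causes) = 1 − (1−0.075)·∏(1−qᵢ) over the active causes.
Enumerate the 4 (heavy dew, sprinkler running) configurations and weight by the priors:
  P(wet lawn | overnight rain) = 0.741·0.92·0.88 + 0.97151·0.92·0.12 + 0.85496·0.08·0.88 + 0.984046·0.08·0.12
        = 0.599914 + 0.107255 + 0.060189 + 0.009447 = 0.776805
Keeping only the sprinkler running-present terms gives 0.116702, so
  P(sprinkler running | wet lawn, overnight rain) = 0.116702 / 0.776805 ≈ 0.1502

P(sprinkler running | wet lawn, overnight rain) ≈ 0.1502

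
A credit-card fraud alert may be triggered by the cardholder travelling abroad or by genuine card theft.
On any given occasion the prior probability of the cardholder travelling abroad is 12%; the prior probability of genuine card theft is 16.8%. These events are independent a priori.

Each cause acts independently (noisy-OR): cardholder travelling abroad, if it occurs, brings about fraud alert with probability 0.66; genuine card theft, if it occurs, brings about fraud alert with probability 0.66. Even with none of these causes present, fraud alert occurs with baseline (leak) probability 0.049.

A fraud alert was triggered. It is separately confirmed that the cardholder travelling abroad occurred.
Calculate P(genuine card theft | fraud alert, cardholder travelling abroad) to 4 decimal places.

P(genuine card theft | fraud alert, cardholder travelling abroad) ≈ 0.2099

Under noisy-OR, P(fraud alert | causes) = 1 − (1−0.049)·∏(1−qᵢ) over the active causes.
P(fraud alert | cardholder travelling abroad) = 0.67666·0.832 + 0.890064·0.168 = 0.562981 + 0.149531 = 0.712512
Of this, 0.149531 comes from 0.890064·0.168 (the genuine card theft=true cases).
P(genuine card theft | fraud alert, cardholder travelling abroad) = 0.149531 / 0.712512 ≈ 0.2099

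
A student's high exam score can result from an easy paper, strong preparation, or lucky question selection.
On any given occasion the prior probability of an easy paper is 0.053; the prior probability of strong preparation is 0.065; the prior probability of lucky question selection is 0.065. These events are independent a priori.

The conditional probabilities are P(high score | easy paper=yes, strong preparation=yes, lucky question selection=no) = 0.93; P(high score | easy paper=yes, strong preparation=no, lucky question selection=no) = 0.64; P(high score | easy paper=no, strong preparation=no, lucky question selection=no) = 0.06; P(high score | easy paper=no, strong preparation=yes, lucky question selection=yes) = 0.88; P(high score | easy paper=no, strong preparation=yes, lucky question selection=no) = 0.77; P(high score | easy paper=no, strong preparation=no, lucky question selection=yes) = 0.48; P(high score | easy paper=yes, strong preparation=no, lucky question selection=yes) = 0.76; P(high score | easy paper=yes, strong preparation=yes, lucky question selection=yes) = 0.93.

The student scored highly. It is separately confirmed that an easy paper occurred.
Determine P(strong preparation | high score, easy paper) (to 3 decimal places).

For the numerator, keep only strong preparation=true terms: 0.056521 + 0.003929 = 0.060450
Normalizer over all consistent configurations: 0.64×0.935×0.935 + 0.76×0.935×0.065 + 0.93×0.065×0.935 + 0.93×0.065×0.065 = 0.666143
Posterior = 0.060450 / 0.666143 ≈ 0.091

P(strong preparation | high score, easy paper) ≈ 0.091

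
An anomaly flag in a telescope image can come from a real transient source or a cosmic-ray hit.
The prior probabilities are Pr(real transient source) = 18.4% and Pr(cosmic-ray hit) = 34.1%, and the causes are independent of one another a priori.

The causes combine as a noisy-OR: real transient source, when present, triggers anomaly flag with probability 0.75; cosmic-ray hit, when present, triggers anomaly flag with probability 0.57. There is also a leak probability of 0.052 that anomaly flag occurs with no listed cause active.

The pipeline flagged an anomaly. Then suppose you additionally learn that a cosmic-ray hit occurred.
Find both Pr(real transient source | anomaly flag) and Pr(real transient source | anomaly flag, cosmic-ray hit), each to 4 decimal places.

Pr(real transient source | anomaly flag) ≈ 0.4357; Pr(real transient source | anomaly flag, cosmic-ray hit) ≈ 0.2548

Under noisy-OR, P(anomaly flag | causes) = 1 − (1−0.052)·∏(1−qᵢ) over the active causes.
For the numerator, keep only real transient source=true terms: 0.092518 + 0.056350 = 0.148868
The normalizing constant is 0.052*0.816*0.659 + 0.59236*0.816*0.341 + 0.763*0.184*0.659 + 0.89809*0.184*0.341 = 0.341659
Posterior = 0.148868 / 0.341659 ≈ 0.4357

Now also conditioning on cosmic-ray hit=true:
Sum P(anomaly flag|·) weighted by the priors over both values of real transient source:
  P(anomaly flag | cosmic-ray hit) = 0.59236*0.816 + 0.89809*0.184
        = 0.483366 + 0.165249 = 0.648615
The terms with real transient source present sum to 0.165249, so
  P(real transient source | anomaly flag, cosmic-ray hit) = 0.165249 / 0.648615 ≈ 0.2548
— cosmic-ray hit explains away the evidence for real transient source.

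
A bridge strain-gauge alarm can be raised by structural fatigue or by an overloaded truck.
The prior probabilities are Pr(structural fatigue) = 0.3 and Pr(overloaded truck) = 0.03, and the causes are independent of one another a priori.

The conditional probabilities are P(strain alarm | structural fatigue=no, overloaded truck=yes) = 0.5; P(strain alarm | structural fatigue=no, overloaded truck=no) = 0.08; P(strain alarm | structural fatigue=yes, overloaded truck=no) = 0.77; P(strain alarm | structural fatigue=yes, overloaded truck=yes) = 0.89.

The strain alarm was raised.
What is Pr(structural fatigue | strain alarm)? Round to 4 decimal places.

Pr(structural fatigue | strain alarm) ≈ 0.7817

P(strain alarm) = 0.08×0.7×0.97 + 0.5×0.7×0.03 + 0.77×0.3×0.97 + 0.89×0.3×0.03 = 0.054320 + 0.010500 + 0.224070 + 0.008010 = 0.296900
Of this, 0.232080 comes from 0.224070 + 0.008010 (the structural fatigue=true cases).
P(structural fatigue | strain alarm) = 0.232080 / 0.296900 ≈ 0.7817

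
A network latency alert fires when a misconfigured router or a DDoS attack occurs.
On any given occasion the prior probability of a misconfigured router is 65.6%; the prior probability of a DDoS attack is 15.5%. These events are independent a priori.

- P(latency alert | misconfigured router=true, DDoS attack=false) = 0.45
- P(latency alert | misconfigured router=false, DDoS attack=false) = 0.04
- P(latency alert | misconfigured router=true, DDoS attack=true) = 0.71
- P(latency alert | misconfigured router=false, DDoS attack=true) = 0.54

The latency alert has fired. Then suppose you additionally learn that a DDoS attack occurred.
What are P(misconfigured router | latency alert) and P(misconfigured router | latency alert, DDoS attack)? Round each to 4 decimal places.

Enumerate the 4 (misconfigured router, DDoS attack) configurations and weight by the priors:
  P(latency alert) = 0.04·0.344·0.845 + 0.54·0.344·0.155 + 0.45·0.656·0.845 + 0.71·0.656·0.155
        = 0.011627 + 0.028793 + 0.249444 + 0.072193 = 0.362057
Keeping only the misconfigured router-present terms gives 0.321637, so
  P(misconfigured router | latency alert) = 0.321637 / 0.362057 ≈ 0.8884

Now condition on the additional information:
P(latency alert | DDoS attack) = 0.54*0.344 + 0.71*0.656 = 0.185760 + 0.465760 = 0.651520
Of this, 0.465760 comes from 0.71*0.656 (the misconfigured router=true cases).
P(misconfigured router | latency alert, DDoS attack) = 0.465760 / 0.651520 ≈ 0.7149

P(misconfigured router | latency alert) ≈ 0.8884; P(misconfigured router | latency alert, DDoS attack) ≈ 0.7149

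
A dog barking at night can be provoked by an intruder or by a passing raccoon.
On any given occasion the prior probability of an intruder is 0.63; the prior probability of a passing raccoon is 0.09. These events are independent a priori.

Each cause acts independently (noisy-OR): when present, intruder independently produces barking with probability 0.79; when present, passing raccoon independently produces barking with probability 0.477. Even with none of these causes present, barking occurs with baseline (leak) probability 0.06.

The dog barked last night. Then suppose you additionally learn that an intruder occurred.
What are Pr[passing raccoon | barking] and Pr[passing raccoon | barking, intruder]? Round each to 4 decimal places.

Under noisy-OR, P(barking | causes) = 1 − (1−0.06)·∏(1−qᵢ) over the active causes.
By total probability over the 4 (intruder, passing raccoon) configurations:
  P(barking) = 0.06·0.37·0.91 + 0.50838·0.37·0.09 + 0.8026·0.63·0.91 + 0.89676·0.63·0.09
        = 0.020202 + 0.016929 + 0.460131 + 0.050846 = 0.548108
Keeping only the passing raccoon-present terms gives 0.067775, so
  P(passing raccoon | barking) = 0.067775 / 0.548108 ≈ 0.1237

Now also conditioning on intruder=true:
Weight on passing raccoon=true, given the evidence: 0.89676×0.09 = 0.080708
The normalizing constant is 0.8026×0.91 + 0.89676×0.09 = 0.811074
P(passing raccoon | barking, intruder) = 0.080708/0.811074 ≈ 0.0995
— intruder explains away the evidence for passing raccoon.

Pr[passing raccoon | barking] ≈ 0.1237; Pr[passing raccoon | barking, intruder] ≈ 0.0995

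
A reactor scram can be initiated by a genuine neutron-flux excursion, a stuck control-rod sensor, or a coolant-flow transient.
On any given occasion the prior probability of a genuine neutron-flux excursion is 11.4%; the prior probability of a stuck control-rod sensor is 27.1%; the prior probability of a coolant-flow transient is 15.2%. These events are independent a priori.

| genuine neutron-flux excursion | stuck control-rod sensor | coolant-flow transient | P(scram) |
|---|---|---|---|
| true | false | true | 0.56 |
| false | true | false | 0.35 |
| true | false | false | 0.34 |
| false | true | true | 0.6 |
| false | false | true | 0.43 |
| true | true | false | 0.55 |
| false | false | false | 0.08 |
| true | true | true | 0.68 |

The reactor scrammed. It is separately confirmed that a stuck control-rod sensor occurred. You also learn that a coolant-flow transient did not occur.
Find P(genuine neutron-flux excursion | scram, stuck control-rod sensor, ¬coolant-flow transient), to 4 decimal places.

P(genuine neutron-flux excursion | scram, stuck control-rod sensor, ¬coolant-flow transient) ≈ 0.1682

For the numerator, keep only genuine neutron-flux excursion=true terms: 0.55·0.114 = 0.062700
Denominator P(scram | stuck control-rod sensor, ¬coolant-flow transient): 0.35·0.886 + 0.55·0.114 = 0.372800
Posterior = 0.062700 / 0.372800 ≈ 0.1682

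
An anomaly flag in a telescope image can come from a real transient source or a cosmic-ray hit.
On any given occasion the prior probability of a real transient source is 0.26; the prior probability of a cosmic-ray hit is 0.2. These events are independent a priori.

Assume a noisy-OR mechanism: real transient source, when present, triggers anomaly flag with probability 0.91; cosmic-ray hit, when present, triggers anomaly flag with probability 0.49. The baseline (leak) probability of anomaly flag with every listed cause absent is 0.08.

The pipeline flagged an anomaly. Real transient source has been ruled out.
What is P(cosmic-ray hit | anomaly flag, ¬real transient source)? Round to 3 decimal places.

Under noisy-OR, P(anomaly flag | causes) = 1 − (1−0.08)·∏(1−qᵢ) over the active causes.
P(anomaly flag | ¬real transient source) = 0.08×0.8 + 0.5308×0.2 = 0.064000 + 0.106160 = 0.170160
Restricting to configurations with cosmic-ray hit present: 0.5308×0.2 = 0.106160.
So P(cosmic-ray hit | anomaly flag, ¬real transient source) = 0.106160/0.170160 ≈ 0.624.

P(cosmic-ray hit | anomaly flag, ¬real transient source) ≈ 0.624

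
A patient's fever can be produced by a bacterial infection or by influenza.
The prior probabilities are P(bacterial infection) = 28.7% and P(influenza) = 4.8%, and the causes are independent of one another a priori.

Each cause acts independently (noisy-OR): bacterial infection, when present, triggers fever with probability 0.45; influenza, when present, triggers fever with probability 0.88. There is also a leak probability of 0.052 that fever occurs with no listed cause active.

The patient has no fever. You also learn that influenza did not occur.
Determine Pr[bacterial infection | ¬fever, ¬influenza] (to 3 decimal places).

Under noisy-OR, P(fever | causes) = 1 − (1−0.052)·∏(1−qᵢ) over the active causes.
P(¬fever | ¬influenza) = 0.948×0.713 + 0.5214×0.287 = 0.675924 + 0.149642 = 0.825566
Restricting to configurations with bacterial infection present: 0.5214×0.287 = 0.149642.
P(bacterial infection | ¬fever, ¬influenza) = 0.149642 / 0.825566 ≈ 0.181

Pr[bacterial infection | ¬fever, ¬influenza] ≈ 0.181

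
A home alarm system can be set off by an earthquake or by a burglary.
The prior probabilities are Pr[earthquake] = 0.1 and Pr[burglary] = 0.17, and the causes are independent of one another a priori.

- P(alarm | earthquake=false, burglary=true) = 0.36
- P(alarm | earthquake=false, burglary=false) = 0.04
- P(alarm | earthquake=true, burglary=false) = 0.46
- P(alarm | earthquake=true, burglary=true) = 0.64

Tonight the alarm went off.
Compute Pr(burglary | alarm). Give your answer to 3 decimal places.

Enumerate the 4 (earthquake, burglary) configurations and weight by the priors:
  P(alarm) = 0.04·0.9·0.83 + 0.36·0.9·0.17 + 0.46·0.1·0.83 + 0.64·0.1·0.17
        = 0.029880 + 0.055080 + 0.038180 + 0.010880 = 0.134020
Keeping only the burglary-present terms gives 0.065960, so
  P(burglary | alarm) = 0.065960 / 0.134020 ≈ 0.492

Pr(burglary | alarm) ≈ 0.492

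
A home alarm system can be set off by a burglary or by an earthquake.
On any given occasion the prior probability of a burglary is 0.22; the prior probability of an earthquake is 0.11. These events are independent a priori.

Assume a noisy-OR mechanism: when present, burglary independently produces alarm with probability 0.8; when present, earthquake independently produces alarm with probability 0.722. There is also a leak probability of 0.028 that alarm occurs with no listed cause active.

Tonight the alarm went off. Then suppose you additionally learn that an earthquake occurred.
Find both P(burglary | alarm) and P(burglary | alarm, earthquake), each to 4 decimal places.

P(burglary | alarm) ≈ 0.6876; P(burglary | alarm, earthquake) ≈ 0.2677

Under noisy-OR, P(alarm | causes) = 1 − (1−0.028)·∏(1−qᵢ) over the active causes.
Numerator (weight on configurations with burglary): 0.157736 + 0.022892 = 0.180628
Denominator P(alarm): 0.028·0.78·0.89 + 0.729784·0.78·0.11 + 0.8056·0.22·0.89 + 0.945957·0.22·0.11 = 0.262681
P(burglary | alarm) = 0.180628/0.262681 ≈ 0.6876

Now condition on the additional information:
P(alarm | earthquake) = 0.729784*0.78 + 0.945957*0.22 = 0.569232 + 0.208111 = 0.777343
Restricting to configurations with burglary present: 0.945957*0.22 = 0.208111.
Hence the posterior is 0.208111/0.777343 ≈ 0.2677.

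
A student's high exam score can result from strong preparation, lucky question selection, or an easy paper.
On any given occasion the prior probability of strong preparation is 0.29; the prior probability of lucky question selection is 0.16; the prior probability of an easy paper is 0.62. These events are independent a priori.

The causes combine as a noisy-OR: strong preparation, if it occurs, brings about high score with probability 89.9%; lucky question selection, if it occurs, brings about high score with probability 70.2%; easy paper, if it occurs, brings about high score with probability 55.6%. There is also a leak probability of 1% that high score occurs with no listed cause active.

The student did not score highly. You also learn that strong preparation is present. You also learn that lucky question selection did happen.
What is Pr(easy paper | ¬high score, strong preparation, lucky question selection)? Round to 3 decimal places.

Pr(easy paper | ¬high score, strong preparation, lucky question selection) ≈ 0.420

Under noisy-OR, P(high score | causes) = 1 − (1−0.01)·∏(1−qᵢ) over the active causes.
Weight on easy paper=true, given the evidence: 0.01323×0.62 = 0.008203
Normalizer over all consistent configurations: 0.029797×0.38 + 0.01323×0.62 = 0.019526
Posterior = 0.008203 / 0.019526 ≈ 0.420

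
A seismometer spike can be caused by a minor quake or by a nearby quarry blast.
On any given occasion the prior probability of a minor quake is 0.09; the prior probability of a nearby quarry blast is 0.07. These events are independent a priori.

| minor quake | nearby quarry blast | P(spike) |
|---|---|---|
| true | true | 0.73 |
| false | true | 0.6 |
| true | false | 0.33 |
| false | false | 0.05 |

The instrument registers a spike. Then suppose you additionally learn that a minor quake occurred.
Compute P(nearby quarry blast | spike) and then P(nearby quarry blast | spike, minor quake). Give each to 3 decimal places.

P(nearby quarry blast | spike) ≈ 0.380; P(nearby quarry blast | spike, minor quake) ≈ 0.143

Sum P(spike|·) weighted by the priors over the 4 (minor quake, nearby quarry blast) configurations:
  P(spike) = 0.05×0.91×0.93 + 0.6×0.91×0.07 + 0.33×0.09×0.93 + 0.73×0.09×0.07
        = 0.042315 + 0.038220 + 0.027621 + 0.004599 = 0.112755
The terms with nearby quarry blast present sum to 0.042819, so
  P(nearby quarry blast | spike) = 0.042819 / 0.112755 ≈ 0.380

Now also conditioning on minor quake=true:
P(spike | minor quake) = 0.33×0.93 + 0.73×0.07 = 0.306900 + 0.051100 = 0.358000
Restricting to configurations with nearby quarry blast present: 0.73×0.07 = 0.051100.
P(nearby quarry blast | spike, minor quake) = 0.051100 / 0.358000 ≈ 0.143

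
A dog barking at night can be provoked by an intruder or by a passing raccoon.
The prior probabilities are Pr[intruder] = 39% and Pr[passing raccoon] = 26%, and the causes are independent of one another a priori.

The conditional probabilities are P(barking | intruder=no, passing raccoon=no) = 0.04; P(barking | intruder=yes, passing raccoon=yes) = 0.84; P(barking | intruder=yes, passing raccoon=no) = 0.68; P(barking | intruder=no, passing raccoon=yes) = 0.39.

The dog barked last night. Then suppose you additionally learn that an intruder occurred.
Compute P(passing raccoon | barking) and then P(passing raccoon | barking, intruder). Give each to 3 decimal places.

For the numerator, keep only passing raccoon=true terms: 0.061854 + 0.085176 = 0.147030
Denominator P(barking): 0.04*0.61*0.74 + 0.39*0.61*0.26 + 0.68*0.39*0.74 + 0.84*0.39*0.26 = 0.361334
Posterior = 0.147030 / 0.361334 ≈ 0.407

Now condition on the additional information:
By total probability over both values of passing raccoon:
  P(barking | intruder) = 0.68*0.74 + 0.84*0.26
        = 0.503200 + 0.218400 = 0.721600
The terms with passing raccoon present sum to 0.218400, so
  P(passing raccoon | barking, intruder) = 0.218400 / 0.721600 ≈ 0.303
The drop from 0.407 to 0.303 is the explaining-away (discounting) effect.

P(passing raccoon | barking) ≈ 0.407; P(passing raccoon | barking, intruder) ≈ 0.303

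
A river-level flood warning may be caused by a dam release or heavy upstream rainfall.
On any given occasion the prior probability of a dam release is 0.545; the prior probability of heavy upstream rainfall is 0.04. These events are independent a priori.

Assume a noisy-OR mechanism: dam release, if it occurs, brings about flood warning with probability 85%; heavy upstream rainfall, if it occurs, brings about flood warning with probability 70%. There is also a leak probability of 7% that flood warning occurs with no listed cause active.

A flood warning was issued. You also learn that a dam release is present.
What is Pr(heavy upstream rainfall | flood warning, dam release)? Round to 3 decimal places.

Under noisy-OR, P(flood warning | causes) = 1 − (1−0.07)·∏(1−qᵢ) over the active causes.
Numerator (weight on configurations with heavy upstream rainfall): 0.95815·0.04 = 0.038326
Normalizer over all consistent configurations: 0.8605·0.96 + 0.95815·0.04 = 0.864406
P(heavy upstream rainfall | flood warning, dam release) = 0.038326/0.864406 ≈ 0.044

Pr(heavy upstream rainfall | flood warning, dam release) ≈ 0.044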